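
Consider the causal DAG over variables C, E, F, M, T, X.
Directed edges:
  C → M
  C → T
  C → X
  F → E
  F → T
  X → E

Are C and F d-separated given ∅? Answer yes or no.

Bayes-Ball from C | ∅ reaches {E,M,T,X}.
F ∉ reach(C|∅) ⇒ C ⊥ F | ∅.

Yes — C ⊥ F | ∅.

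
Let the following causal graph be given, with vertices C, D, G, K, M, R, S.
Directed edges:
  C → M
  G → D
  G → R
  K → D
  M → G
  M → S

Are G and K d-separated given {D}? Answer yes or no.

No — G and K are d-connected given {D}.

Bayes-Ball from G | {D} reaches {C,K,M,R,S}.
K ∈ reach(G|{D}) ⇒ G ⊥̸ K | {D}.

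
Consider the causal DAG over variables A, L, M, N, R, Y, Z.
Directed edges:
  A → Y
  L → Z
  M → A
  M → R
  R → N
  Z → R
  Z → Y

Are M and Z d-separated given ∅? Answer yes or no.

Yes — M ⊥ Z | ∅.

Bayes-Ball from M | ∅ reaches {A,N,R,Y}.
Z ∉ reach(M|∅) ⇒ M ⊥ Z | ∅.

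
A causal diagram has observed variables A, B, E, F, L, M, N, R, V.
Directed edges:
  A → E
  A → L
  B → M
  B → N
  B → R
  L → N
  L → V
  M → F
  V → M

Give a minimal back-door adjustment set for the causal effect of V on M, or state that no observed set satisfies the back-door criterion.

V→M: minimal back-door set ∅.

desc(V)\{V}={F,M}; candidates ⊆ {A,B,E,L,N,R}.
∅: V⊥M given ∅ in G with V→· removed — back-door holds.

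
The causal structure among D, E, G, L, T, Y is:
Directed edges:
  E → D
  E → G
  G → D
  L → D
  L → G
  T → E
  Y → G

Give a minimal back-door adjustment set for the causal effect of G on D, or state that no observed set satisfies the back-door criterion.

G→D: minimal back-door set {E, L}.

desc(G)\{G}={D}; candidates ⊆ {E,L,T,Y}.
size 0: {}; under {} G still reaches {D,E,L,T,Y} ∋ D.
size 1: {E}, {L}, {T} …(+1); under {E} G still reaches {D,L,Y} ∋ D.
{E,L}: G⊥D given {E,L} in G with G→· removed — back-door holds.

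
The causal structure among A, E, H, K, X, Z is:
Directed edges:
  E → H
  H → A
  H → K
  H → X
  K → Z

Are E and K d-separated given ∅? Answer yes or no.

Bayes-Ball from E | ∅ reaches {A,H,K,X,Z}.
K ∈ reach(E|∅) ⇒ E ⊥̸ K | ∅.

No — E and K are d-connected given ∅.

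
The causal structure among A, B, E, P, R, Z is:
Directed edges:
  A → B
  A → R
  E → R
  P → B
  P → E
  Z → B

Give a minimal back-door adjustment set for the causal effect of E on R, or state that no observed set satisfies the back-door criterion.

desc(E)\{E}={R}; candidates ⊆ {A,B,P,Z}.
∅: E⊥R given ∅ in G with E→· removed — back-door holds.

E→R: minimal back-door set ∅.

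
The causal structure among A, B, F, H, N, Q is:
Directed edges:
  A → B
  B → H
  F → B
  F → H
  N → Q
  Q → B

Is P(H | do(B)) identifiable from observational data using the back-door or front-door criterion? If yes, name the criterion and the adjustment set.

desc(B)\{B}={H}; candidates ⊆ {A,F,N,Q}.
size 0: {}; under {} B still reaches {A,F,H,N,Q} ∋ H.
{F}: B⊥H given {F} in G with B→· removed — back-door holds.
P(H|do(B)) = Σ_{F} P(H|B,F)·P(F).

P(H|do(B)): backdoor, adjust for {F}.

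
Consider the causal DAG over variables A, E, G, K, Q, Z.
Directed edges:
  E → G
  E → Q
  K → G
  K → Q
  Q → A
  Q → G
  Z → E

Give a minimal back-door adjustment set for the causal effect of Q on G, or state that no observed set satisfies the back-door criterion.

desc(Q)\{Q}={A,G}; candidates ⊆ {E,K,Z}.
size 0: {}; under {} Q still reaches {E,G,K,Z} ∋ G.
size 1: {E}, {K}, {Z}; under {E} Q still reaches {G,K} ∋ G.
{E,K}: Q⊥G given {E,K} in G with Q→· removed — back-door holds.

Q→G: minimal back-door set {E, K}.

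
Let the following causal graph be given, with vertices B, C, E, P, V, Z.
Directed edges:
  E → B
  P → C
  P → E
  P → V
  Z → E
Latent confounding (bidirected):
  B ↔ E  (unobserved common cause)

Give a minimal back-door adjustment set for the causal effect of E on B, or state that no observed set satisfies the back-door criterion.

desc(E)\{E}={B}; candidates ⊆ {C,P,V,Z}.
E↔B: latent back-door arc(s) into E.
size 0: {}; under {} E still reaches {B,C,P,V,Z} ∋ B.
size 1: {C}, {P}, {V} …(+1); under {C} E still reaches {B,P,V,Z} ∋ B.
size 2: {C,P}, {C,V}, {C,Z} …(+3); under {C,P} E still reaches {B,Z} ∋ B.
E↔B cannot be blocked by any observed set — no back-door set.

E→B: no observed back-door set.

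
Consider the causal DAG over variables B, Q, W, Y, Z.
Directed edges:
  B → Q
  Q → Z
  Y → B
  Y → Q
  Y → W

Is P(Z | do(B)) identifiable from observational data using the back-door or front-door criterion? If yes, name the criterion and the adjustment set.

P(Z|do(B)): backdoor, adjust for {Y}.

desc(B)\{B}={Q,Z}; candidates ⊆ {W,Y}.
size 0: {}; under {} B still reaches {Q,W,Y,Z} ∋ Z.
{Y}: B⊥Z given {Y} in G with B→· removed — back-door holds.
P(Z|do(B)) = Σ_{Y} P(Z|B,Y)·P(Y).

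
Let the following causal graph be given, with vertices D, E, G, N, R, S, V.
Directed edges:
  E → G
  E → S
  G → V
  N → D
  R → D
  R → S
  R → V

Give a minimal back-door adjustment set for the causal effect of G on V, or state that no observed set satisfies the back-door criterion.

G→V: minimal back-door set ∅.

desc(G)\{G}={V}; candidates ⊆ {D,E,N,R,S}.
∅: G⊥V given ∅ in G with G→· removed — back-door holds.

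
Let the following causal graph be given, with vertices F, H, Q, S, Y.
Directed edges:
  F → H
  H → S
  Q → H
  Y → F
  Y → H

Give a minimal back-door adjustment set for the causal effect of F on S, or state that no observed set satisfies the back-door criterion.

F→S: minimal back-door set {Y}.

desc(F)\{F}={H,S}; candidates ⊆ {Q,Y}.
size 0: {}; under {} F still reaches {H,S,Y} ∋ S.
{Y}: F⊥S given {Y} in G with F→· removed — back-door holds.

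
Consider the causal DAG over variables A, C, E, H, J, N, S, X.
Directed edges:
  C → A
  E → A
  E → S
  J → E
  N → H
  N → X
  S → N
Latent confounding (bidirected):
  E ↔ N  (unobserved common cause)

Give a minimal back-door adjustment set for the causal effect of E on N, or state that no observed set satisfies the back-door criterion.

E→N: no observed back-door set.

desc(E)\{E}={A,H,N,S,X}; candidates ⊆ {C,J}.
E↔N: latent back-door arc(s) into E.
size 0: {}; under {} E still reaches {H,J,N,X} ∋ N.
size 1: {C}, {J}; under {C} E still reaches {H,J,N,X} ∋ N.
size 2: {C,J}; under {C,J} E still reaches {H,N,X} ∋ N.
E↔N cannot be blocked by any observed set — no back-door set.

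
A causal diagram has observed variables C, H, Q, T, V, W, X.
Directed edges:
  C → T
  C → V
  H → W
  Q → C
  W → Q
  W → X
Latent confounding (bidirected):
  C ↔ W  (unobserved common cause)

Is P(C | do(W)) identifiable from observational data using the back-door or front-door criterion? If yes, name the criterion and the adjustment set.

desc(W)\{W}={C,Q,T,V,X}; candidates ⊆ {H}.
W↔C: latent back-door arc(s) into W.
size 0: {}; under {} W still reaches {C,H,T,V} ∋ C.
size 1: {H}; under {H} W still reaches {C,T,V} ∋ C.
W↔C cannot be blocked by any observed set — no back-door set.
{Q}: (i) intercepts every directed W→C path; (ii) no back-door W→{Q}; (iii) {W} blocks every back-door {Q}→C. Front-door holds.
P(C|do(W)) = Σ_{Q} P(Q|W) Σ_{W'} P(C|Q,W')P(W').

P(C|do(W)): frontdoor, adjust for {Q}.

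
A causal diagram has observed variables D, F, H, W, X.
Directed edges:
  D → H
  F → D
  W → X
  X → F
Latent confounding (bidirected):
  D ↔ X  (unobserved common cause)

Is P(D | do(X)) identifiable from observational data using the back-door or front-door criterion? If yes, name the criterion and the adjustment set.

P(D|do(X)): frontdoor, adjust for {F}.

desc(X)\{X}={D,F,H}; candidates ⊆ {W}.
X↔D: latent back-door arc(s) into X.
size 0: {}; under {} X still reaches {D,H,W} ∋ D.
size 1: {W}; under {W} X still reaches {D,H} ∋ D.
X↔D cannot be blocked by any observed set — no back-door set.
{F}: (i) intercepts every directed X→D path; (ii) no back-door X→{F}; (iii) {X} blocks every back-door {F}→D. Front-door holds.
P(D|do(X)) = Σ_{F} P(F|X) Σ_{X'} P(D|F,X')P(X').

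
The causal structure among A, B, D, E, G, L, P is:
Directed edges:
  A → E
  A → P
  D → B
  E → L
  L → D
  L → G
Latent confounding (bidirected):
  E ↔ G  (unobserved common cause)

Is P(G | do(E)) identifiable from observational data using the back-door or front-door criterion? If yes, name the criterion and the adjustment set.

P(G|do(E)): frontdoor, adjust for {L}.

desc(E)\{E}={B,D,G,L}; candidates ⊆ {A,P}.
E↔G: latent back-door arc(s) into E.
size 0: {}; under {} E still reaches {A,G,P} ∋ G.
size 1: {A}, {P}; under {A} E still reaches {G} ∋ G.
size 2: {A,P}; under {A,P} E still reaches {G} ∋ G.
E↔G cannot be blocked by any observed set — no back-door set.
{L}: (i) intercepts every directed E→G path; (ii) no back-door E→{L}; (iii) {E} blocks every back-door {L}→G. Front-door holds.
P(G|do(E)) = Σ_{L} P(L|E) Σ_{E'} P(G|L,E')P(E').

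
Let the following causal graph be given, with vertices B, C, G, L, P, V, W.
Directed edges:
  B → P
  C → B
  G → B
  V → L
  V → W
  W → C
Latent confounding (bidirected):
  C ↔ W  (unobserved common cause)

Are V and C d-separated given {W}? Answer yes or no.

Bayes-Ball from V | {W} reaches {B,C,L,P}.
C ∈ reach(V|{W}) ⇒ V ⊥̸ C | {W}.

No — V and C are d-connected given {W}.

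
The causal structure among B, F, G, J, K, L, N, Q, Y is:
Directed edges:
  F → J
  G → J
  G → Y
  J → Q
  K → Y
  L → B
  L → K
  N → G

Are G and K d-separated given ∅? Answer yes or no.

Yes — G ⊥ K | ∅.

Bayes-Ball from G | ∅ reaches {J,N,Q,Y}.
K ∉ reach(G|∅) ⇒ G ⊥ K | ∅.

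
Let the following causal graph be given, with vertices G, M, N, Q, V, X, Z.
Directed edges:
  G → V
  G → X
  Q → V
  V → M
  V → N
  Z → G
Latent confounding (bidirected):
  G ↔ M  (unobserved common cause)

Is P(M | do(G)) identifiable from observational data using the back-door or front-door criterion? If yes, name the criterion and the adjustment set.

P(M|do(G)): frontdoor, adjust for {V}.

desc(G)\{G}={M,N,V,X}; candidates ⊆ {Q,Z}.
G↔M: latent back-door arc(s) into G.
size 0: {}; under {} G still reaches {M,Z} ∋ M.
size 1: {Q}, {Z}; under {Q} G still reaches {M,Z} ∋ M.
size 2: {Q,Z}; under {Q,Z} G still reaches {M} ∋ M.
G↔M cannot be blocked by any observed set — no back-door set.
{V}: (i) intercepts every directed G→M path; (ii) no back-door G→{V}; (iii) {G} blocks every back-door {V}→M. Front-door holds.
P(M|do(G)) = Σ_{V} P(V|G) Σ_{G'} P(M|V,G')P(G').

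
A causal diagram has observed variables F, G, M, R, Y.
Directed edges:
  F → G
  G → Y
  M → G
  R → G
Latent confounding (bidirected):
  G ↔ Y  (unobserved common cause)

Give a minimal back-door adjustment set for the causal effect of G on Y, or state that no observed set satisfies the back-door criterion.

G→Y: no observed back-door set.

desc(G)\{G}={Y}; candidates ⊆ {F,M,R}.
G↔Y: latent back-door arc(s) into G.
size 0: {}; under {} G still reaches {F,M,R,Y} ∋ Y.
size 1: {F}, {M}, {R}; under {F} G still reaches {M,R,Y} ∋ Y.
size 2: {F,M}, {F,R}, {M,R}; under {F,M} G still reaches {R,Y} ∋ Y.
G↔Y cannot be blocked by any observed set — no back-door set.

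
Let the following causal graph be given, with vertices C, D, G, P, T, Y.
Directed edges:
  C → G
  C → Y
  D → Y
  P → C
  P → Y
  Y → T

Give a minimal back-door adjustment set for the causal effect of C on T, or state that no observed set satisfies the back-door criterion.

desc(C)\{C}={G,T,Y}; candidates ⊆ {D,P}.
size 0: {}; under {} C still reaches {P,T,Y} ∋ T.
{P}: C⊥T given {P} in G with C→· removed — back-door holds.

C→T: minimal back-door set {P}.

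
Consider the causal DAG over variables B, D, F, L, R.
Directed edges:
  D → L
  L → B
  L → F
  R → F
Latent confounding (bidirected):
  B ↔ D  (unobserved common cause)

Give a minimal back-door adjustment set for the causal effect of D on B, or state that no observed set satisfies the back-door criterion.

D→B: no observed back-door set.

desc(D)\{D}={B,F,L}; candidates ⊆ {R}.
D↔B: latent back-door arc(s) into D.
size 0: {}; under {} D still reaches {B} ∋ B.
size 1: {R}; under {R} D still reaches {B} ∋ B.
D↔B cannot be blocked by any observed set — no back-door set.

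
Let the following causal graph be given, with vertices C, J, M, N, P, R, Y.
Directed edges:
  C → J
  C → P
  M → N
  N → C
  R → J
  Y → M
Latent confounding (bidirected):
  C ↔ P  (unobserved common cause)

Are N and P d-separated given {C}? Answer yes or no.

Bayes-Ball from N | {C} reaches {M,P,Y}.
P ∈ reach(N|{C}) ⇒ N ⊥̸ P | {C}.

No — N and P are d-connected given {C}.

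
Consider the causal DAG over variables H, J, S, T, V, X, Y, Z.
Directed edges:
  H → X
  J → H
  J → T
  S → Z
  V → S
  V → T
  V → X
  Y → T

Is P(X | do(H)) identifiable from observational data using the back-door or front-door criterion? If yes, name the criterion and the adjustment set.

P(X|do(H)): backdoor, adjust for ∅.

desc(H)\{H}={X}; candidates ⊆ {J,S,T,V,Y,Z}.
∅: H⊥X given ∅ in G with H→· removed — back-door holds.
P(X|do(H)) = P(X|H) — no adjustment needed.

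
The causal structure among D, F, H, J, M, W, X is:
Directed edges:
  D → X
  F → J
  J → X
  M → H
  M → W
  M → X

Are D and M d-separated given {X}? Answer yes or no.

No — D and M are d-connected given {X}.

Bayes-Ball from D | {X} reaches {F,H,J,M,W}.
M ∈ reach(D|{X}) ⇒ D ⊥̸ M | {X}.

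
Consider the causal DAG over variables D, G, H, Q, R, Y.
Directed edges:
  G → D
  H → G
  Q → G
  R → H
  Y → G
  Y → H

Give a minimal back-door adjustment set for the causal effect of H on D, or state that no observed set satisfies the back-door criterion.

H→D: minimal back-door set {Y}.

desc(H)\{H}={D,G}; candidates ⊆ {Q,R,Y}.
size 0: {}; under {} H still reaches {D,G,R,Y} ∋ D.
{Y}: H⊥D given {Y} in G with H→· removed — back-door holds.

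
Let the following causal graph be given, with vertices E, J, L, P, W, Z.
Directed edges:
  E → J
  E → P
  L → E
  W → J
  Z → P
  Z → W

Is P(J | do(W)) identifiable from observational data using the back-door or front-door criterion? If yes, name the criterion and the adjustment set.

P(J|do(W)): backdoor, adjust for ∅.

desc(W)\{W}={J}; candidates ⊆ {E,L,P,Z}.
∅: W⊥J given ∅ in G with W→· removed — back-door holds.
P(J|do(W)) = P(J|W) — no adjustment needed.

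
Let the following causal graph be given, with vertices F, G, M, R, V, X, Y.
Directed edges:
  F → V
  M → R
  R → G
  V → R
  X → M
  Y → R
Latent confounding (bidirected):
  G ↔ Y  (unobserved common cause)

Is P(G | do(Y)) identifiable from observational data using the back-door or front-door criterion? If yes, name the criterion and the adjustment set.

desc(Y)\{Y}={G,R}; candidates ⊆ {F,M,V,X}.
Y↔G: latent back-door arc(s) into Y.
size 0: {}; under {} Y still reaches {G} ∋ G.
size 1: {F}, {M}, {V} …(+1); under {F} Y still reaches {G} ∋ G.
size 2: {F,M}, {F,V}, {F,X} …(+3); under {F,M} Y still reaches {G} ∋ G.
Y↔G cannot be blocked by any observed set — no back-door set.
{R}: (i) intercepts every directed Y→G path; (ii) no back-door Y→{R}; (iii) {Y} blocks every back-door {R}→G. Front-door holds.
P(G|do(Y)) = Σ_{R} P(R|Y) Σ_{Y'} P(G|R,Y')P(Y').

P(G|do(Y)): frontdoor, adjust for {R}.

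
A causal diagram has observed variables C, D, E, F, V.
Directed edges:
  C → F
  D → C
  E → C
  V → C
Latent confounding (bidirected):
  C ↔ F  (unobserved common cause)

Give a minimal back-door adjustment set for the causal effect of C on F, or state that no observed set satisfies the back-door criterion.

C→F: no observed back-door set.

desc(C)\{C}={F}; candidates ⊆ {D,E,V}.
C↔F: latent back-door arc(s) into C.
size 0: {}; under {} C still reaches {D,E,F,V} ∋ F.
size 1: {D}, {E}, {V}; under {D} C still reaches {E,F,V} ∋ F.
size 2: {D,E}, {D,V}, {E,V}; under {D,E} C still reaches {F,V} ∋ F.
C↔F cannot be blocked by any observed set — no back-door set.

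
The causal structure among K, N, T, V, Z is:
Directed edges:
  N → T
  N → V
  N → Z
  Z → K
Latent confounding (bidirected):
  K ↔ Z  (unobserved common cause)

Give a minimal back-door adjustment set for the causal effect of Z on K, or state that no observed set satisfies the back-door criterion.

desc(Z)\{Z}={K}; candidates ⊆ {N,T,V}.
Z↔K: latent back-door arc(s) into Z.
size 0: {}; under {} Z still reaches {K,N,T,V} ∋ K.
size 1: {N}, {T}, {V}; under {N} Z still reaches {K} ∋ K.
size 2: {N,T}, {N,V}, {T,V}; under {N,T} Z still reaches {K} ∋ K.
Z↔K cannot be blocked by any observed set — no back-door set.

Z→K: no observed back-door set.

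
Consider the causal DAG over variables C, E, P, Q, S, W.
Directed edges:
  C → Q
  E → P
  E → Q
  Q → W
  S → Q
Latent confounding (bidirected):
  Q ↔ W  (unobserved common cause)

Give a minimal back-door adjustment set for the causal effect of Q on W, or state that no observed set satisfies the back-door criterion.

Q→W: no observed back-door set.

desc(Q)\{Q}={W}; candidates ⊆ {C,E,P,S}.
Q↔W: latent back-door arc(s) into Q.
size 0: {}; under {} Q still reaches {C,E,P,S,W} ∋ W.
size 1: {C}, {E}, {P} …(+1); under {C} Q still reaches {E,P,S,W} ∋ W.
size 2: {C,E}, {C,P}, {C,S} …(+3); under {C,E} Q still reaches {S,W} ∋ W.
Q↔W cannot be blocked by any observed set — no back-door set.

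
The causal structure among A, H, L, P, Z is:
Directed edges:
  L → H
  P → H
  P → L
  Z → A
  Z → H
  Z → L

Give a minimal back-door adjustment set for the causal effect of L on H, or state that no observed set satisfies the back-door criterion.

desc(L)\{L}={H}; candidates ⊆ {A,P,Z}.
size 0: {}; under {} L still reaches {A,H,P,Z} ∋ H.
size 1: {A}, {P}, {Z}; under {A} L still reaches {H,P,Z} ∋ H.
{P,Z}: L⊥H given {P,Z} in G with L→· removed — back-door holds.

L→H: minimal back-door set {P, Z}.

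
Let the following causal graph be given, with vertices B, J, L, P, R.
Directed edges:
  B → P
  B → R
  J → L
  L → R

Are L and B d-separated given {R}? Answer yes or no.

No — L and B are d-connected given {R}.

Bayes-Ball from L | {R} reaches {B,J,P}.
B ∈ reach(L|{R}) ⇒ L ⊥̸ B | {R}.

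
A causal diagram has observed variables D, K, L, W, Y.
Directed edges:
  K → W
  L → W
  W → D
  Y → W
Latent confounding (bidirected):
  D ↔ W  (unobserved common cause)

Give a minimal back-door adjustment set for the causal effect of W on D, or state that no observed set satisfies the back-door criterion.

desc(W)\{W}={D}; candidates ⊆ {K,L,Y}.
W↔D: latent back-door arc(s) into W.
size 0: {}; under {} W still reaches {D,K,L,Y} ∋ D.
size 1: {K}, {L}, {Y}; under {K} W still reaches {D,L,Y} ∋ D.
size 2: {K,L}, {K,Y}, {L,Y}; under {K,L} W still reaches {D,Y} ∋ D.
W↔D cannot be blocked by any observed set — no back-door set.

W→D: no observed back-door set.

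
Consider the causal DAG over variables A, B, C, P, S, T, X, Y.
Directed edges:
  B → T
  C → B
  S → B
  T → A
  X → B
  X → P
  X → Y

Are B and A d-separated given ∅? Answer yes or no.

No — B and A are d-connected given ∅.

Bayes-Ball from B | ∅ reaches {A,C,P,S,T,X,Y}.
A ∈ reach(B|∅) ⇒ B ⊥̸ A | ∅.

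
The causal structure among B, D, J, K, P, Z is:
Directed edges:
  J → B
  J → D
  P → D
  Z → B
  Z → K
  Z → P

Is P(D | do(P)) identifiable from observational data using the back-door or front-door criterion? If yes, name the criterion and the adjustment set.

desc(P)\{P}={D}; candidates ⊆ {B,J,K,Z}.
∅: P⊥D given ∅ in G with P→· removed — back-door holds.
P(D|do(P)) = P(D|P) — no adjustment needed.

P(D|do(P)): backdoor, adjust for ∅.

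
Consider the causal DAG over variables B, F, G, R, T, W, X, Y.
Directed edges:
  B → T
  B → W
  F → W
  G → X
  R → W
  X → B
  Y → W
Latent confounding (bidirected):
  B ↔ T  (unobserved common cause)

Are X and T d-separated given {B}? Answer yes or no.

No — X and T are d-connected given {B}.

Bayes-Ball from X | {B} reaches {G,T}.
T ∈ reach(X|{B}) ⇒ X ⊥̸ T | {B}.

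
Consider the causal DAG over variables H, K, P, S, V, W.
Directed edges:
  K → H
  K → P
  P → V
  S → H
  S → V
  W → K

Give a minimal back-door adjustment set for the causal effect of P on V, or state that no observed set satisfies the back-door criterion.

P→V: minimal back-door set ∅.

desc(P)\{P}={V}; candidates ⊆ {H,K,S,W}.
∅: P⊥V given ∅ in G with P→· removed — back-door holds.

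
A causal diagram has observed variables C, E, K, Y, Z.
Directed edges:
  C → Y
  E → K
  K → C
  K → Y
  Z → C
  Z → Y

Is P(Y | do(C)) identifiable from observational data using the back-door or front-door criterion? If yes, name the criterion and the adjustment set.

desc(C)\{C}={Y}; candidates ⊆ {E,K,Z}.
size 0: {}; under {} C still reaches {E,K,Y,Z} ∋ Y.
size 1: {E}, {K}, {Z}; under {E} C still reaches {K,Y,Z} ∋ Y.
{K,Z}: C⊥Y given {K,Z} in G with C→· removed — back-door holds.
P(Y|do(C)) = Σ_{K,Z} P(Y|C,K,Z)·P(K,Z).

P(Y|do(C)): backdoor, adjust for {K, Z}.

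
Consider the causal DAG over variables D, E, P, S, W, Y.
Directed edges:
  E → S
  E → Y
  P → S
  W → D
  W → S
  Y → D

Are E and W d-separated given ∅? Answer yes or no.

Bayes-Ball from E | ∅ reaches {D,S,Y}.
W ∉ reach(E|∅) ⇒ E ⊥ W | ∅.

Yes — E ⊥ W | ∅.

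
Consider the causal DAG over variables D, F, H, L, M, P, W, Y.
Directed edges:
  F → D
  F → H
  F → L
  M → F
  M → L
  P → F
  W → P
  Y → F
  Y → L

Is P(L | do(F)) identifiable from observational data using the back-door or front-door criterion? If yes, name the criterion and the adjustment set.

desc(F)\{F}={D,H,L}; candidates ⊆ {M,P,W,Y}.
size 0: {}; under {} F still reaches {L,M,P,W,Y} ∋ L.
size 1: {M}, {P}, {W} …(+1); under {M} F still reaches {L,P,W,Y} ∋ L.
{M,Y}: F⊥L given {M,Y} in G with F→· removed — back-door holds.
P(L|do(F)) = Σ_{M,Y} P(L|F,M,Y)·P(M,Y).

P(L|do(F)): backdoor, adjust for {M, Y}.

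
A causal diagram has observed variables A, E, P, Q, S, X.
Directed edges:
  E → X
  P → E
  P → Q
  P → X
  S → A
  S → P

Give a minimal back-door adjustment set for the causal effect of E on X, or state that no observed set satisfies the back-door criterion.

desc(E)\{E}={X}; candidates ⊆ {A,P,Q,S}.
size 0: {}; under {} E still reaches {A,P,Q,S,X} ∋ X.
{P}: E⊥X given {P} in G with E→· removed — back-door holds.

E→X: minimal back-door set {P}.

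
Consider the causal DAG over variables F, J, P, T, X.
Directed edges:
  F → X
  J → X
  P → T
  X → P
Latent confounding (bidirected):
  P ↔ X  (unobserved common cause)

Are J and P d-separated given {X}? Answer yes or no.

No — J and P are d-connected given {X}.

Bayes-Ball from J | {X} reaches {F,P,T}.
P ∈ reach(J|{X}) ⇒ J ⊥̸ P | {X}.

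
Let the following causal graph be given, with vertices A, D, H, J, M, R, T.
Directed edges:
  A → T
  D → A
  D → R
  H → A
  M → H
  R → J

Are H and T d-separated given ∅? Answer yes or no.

Bayes-Ball from H | ∅ reaches {A,M,T}.
T ∈ reach(H|∅) ⇒ H ⊥̸ T | ∅.

No — H and T are d-connected given ∅.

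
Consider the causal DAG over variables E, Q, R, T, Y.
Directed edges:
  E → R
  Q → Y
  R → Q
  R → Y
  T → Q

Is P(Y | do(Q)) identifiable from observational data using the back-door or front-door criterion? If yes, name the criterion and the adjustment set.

desc(Q)\{Q}={Y}; candidates ⊆ {E,R,T}.
size 0: {}; under {} Q still reaches {E,R,T,Y} ∋ Y.
{R}: Q⊥Y given {R} in G with Q→· removed — back-door holds.
P(Y|do(Q)) = Σ_{R} P(Y|Q,R)·P(R).

P(Y|do(Q)): backdoor, adjust for {R}.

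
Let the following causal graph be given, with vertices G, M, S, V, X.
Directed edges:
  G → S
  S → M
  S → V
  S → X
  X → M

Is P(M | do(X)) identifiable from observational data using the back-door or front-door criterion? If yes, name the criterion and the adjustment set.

desc(X)\{X}={M}; candidates ⊆ {G,S,V}.
size 0: {}; under {} X still reaches {G,M,S,V} ∋ M.
{S}: X⊥M given {S} in G with X→· removed — back-door holds.
P(M|do(X)) = Σ_{S} P(M|X,S)·P(S).

P(M|do(X)): backdoor, adjust for {S}.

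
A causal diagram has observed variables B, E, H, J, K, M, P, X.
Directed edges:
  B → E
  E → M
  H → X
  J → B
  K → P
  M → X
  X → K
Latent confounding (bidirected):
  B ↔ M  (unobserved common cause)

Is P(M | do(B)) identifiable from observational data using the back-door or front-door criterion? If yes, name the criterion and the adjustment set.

P(M|do(B)): frontdoor, adjust for {E}.

desc(B)\{B}={E,K,M,P,X}; candidates ⊆ {H,J}.
B↔M: latent back-door arc(s) into B.
size 0: {}; under {} B still reaches {J,K,M,P,X} ∋ M.
size 1: {H}, {J}; under {H} B still reaches {J,K,M,P,X} ∋ M.
size 2: {H,J}; under {H,J} B still reaches {K,M,P,X} ∋ M.
B↔M cannot be blocked by any observed set — no back-door set.
{E}: (i) intercepts every directed B→M path; (ii) no back-door B→{E}; (iii) {B} blocks every back-door {E}→M. Front-door holds.
P(M|do(B)) = Σ_{E} P(E|B) Σ_{B'} P(M|E,B')P(B').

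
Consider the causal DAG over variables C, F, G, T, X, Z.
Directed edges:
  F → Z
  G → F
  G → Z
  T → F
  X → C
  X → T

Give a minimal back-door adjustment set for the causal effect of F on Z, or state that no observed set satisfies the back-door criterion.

F→Z: minimal back-door set {G}.

desc(F)\{F}={Z}; candidates ⊆ {C,G,T,X}.
size 0: {}; under {} F still reaches {C,G,T,X,Z} ∋ Z.
{G}: F⊥Z given {G} in G with F→· removed — back-door holds.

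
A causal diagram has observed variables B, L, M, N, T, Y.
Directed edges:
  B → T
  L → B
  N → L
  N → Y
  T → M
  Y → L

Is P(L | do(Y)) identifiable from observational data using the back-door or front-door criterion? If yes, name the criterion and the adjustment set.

P(L|do(Y)): backdoor, adjust for {N}.

desc(Y)\{Y}={B,L,M,T}; candidates ⊆ {N}.
size 0: {}; under {} Y still reaches {B,L,M,N,T} ∋ L.
{N}: Y⊥L given {N} in G with Y→· removed — back-door holds.
P(L|do(Y)) = Σ_{N} P(L|Y,N)·P(N).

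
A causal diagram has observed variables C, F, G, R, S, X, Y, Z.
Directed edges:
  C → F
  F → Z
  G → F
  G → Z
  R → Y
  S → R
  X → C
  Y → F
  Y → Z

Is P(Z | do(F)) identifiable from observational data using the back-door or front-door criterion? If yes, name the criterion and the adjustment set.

desc(F)\{F}={Z}; candidates ⊆ {C,G,R,S,X,Y}.
size 0: {}; under {} F still reaches {C,G,R,S,X,Y,Z} ∋ Z.
size 1: {C}, {G}, {R} …(+3); under {C} F still reaches {G,R,S,Y,Z} ∋ Z.
{G,Y}: F⊥Z given {G,Y} in G with F→· removed — back-door holds.
P(Z|do(F)) = Σ_{G,Y} P(Z|F,G,Y)·P(G,Y).

P(Z|do(F)): backdoor, adjust for {G, Y}.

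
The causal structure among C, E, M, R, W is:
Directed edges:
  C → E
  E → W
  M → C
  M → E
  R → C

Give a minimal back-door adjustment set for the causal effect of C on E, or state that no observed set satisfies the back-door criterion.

desc(C)\{C}={E,W}; candidates ⊆ {M,R}.
size 0: {}; under {} C still reaches {E,M,R,W} ∋ E.
{M}: C⊥E given {M} in G with C→· removed — back-door holds.

C→E: minimal back-door set {M}.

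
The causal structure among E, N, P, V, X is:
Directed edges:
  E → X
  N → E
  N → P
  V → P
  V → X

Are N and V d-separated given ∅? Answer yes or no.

Yes — N ⊥ V | ∅.

Bayes-Ball from N | ∅ reaches {E,P,X}.
V ∉ reach(N|∅) ⇒ N ⊥ V | ∅.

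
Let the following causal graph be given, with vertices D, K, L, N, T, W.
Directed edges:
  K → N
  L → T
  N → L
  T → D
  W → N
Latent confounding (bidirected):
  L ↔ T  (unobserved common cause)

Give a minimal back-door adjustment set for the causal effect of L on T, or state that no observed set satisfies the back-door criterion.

desc(L)\{L}={D,T}; candidates ⊆ {K,N,W}.
L↔T: latent back-door arc(s) into L.
size 0: {}; under {} L still reaches {D,K,N,T,W} ∋ T.
size 1: {K}, {N}, {W}; under {K} L still reaches {D,N,T,W} ∋ T.
size 2: {K,N}, {K,W}, {N,W}; under {K,N} L still reaches {D,T} ∋ T.
L↔T cannot be blocked by any observed set — no back-door set.

L→T: no observed back-door set.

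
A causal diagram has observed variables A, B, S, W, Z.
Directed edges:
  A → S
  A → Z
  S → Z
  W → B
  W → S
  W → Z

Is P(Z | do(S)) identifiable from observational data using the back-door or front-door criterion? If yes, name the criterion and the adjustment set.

desc(S)\{S}={Z}; candidates ⊆ {A,B,W}.
size 0: {}; under {} S still reaches {A,B,W,Z} ∋ Z.
size 1: {A}, {B}, {W}; under {A} S still reaches {B,W,Z} ∋ Z.
{A,W}: S⊥Z given {A,W} in G with S→· removed — back-door holds.
P(Z|do(S)) = Σ_{A,W} P(Z|S,A,W)·P(A,W).

P(Z|do(S)): backdoor, adjust for {A, W}.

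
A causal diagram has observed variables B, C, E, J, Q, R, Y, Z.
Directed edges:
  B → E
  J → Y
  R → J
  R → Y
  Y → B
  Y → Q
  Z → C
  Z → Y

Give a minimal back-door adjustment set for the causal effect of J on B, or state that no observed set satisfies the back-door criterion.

desc(J)\{J}={B,E,Q,Y}; candidates ⊆ {C,R,Z}.
size 0: {}; under {} J still reaches {B,E,Q,R,Y} ∋ B.
{R}: J⊥B given {R} in G with J→· removed — back-door holds.

J→B: minimal back-door set {R}.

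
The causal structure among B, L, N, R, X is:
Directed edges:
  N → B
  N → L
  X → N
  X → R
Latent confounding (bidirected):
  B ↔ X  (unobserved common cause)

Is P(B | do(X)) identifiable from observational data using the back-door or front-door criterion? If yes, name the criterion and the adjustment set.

P(B|do(X)): frontdoor, adjust for {N}.

desc(X)\{X}={B,L,N,R}; candidates ⊆ {—}.
X↔B: latent back-door arc(s) into X.
size 0: {}; under {} X still reaches {B} ∋ B.
X↔B cannot be blocked by any observed set — no back-door set.
{N}: (i) intercepts every directed X→B path; (ii) no back-door X→{N}; (iii) {X} blocks every back-door {N}→B. Front-door holds.
P(B|do(X)) = Σ_{N} P(N|X) Σ_{X'} P(B|N,X')P(X').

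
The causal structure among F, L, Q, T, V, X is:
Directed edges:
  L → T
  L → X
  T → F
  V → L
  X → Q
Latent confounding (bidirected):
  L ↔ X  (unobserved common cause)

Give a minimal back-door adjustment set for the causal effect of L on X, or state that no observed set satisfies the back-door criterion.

desc(L)\{L}={F,Q,T,X}; candidates ⊆ {V}.
L↔X: latent back-door arc(s) into L.
size 0: {}; under {} L still reaches {Q,V,X} ∋ X.
size 1: {V}; under {V} L still reaches {Q,X} ∋ X.
L↔X cannot be blocked by any observed set — no back-door set.

L→X: no observed back-door set.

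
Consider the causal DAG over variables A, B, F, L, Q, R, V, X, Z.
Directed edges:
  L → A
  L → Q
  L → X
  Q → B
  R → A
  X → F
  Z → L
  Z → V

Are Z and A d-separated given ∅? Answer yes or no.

No — Z and A are d-connected given ∅.

Bayes-Ball from Z | ∅ reaches {A,B,F,L,Q,V,X}.
A ∈ reach(Z|∅) ⇒ Z ⊥̸ A | ∅.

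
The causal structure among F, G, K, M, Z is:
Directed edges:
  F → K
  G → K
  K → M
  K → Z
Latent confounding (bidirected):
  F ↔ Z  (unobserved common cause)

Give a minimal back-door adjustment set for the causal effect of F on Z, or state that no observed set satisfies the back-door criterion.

F→Z: no observed back-door set.

desc(F)\{F}={K,M,Z}; candidates ⊆ {G}.
F↔Z: latent back-door arc(s) into F.
size 0: {}; under {} F still reaches {Z} ∋ Z.
size 1: {G}; under {G} F still reaches {Z} ∋ Z.
F↔Z cannot be blocked by any observed set — no back-door set.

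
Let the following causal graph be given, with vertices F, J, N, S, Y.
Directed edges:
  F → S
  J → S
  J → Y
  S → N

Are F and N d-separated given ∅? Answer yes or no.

Bayes-Ball from F | ∅ reaches {N,S}.
N ∈ reach(F|∅) ⇒ F ⊥̸ N | ∅.

No — F and N are d-connected given ∅.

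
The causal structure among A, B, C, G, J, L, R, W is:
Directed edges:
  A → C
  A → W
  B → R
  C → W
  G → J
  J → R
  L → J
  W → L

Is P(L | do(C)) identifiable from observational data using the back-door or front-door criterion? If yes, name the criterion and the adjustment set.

P(L|do(C)): backdoor, adjust for {A}.

desc(C)\{C}={J,L,R,W}; candidates ⊆ {A,B,G}.
size 0: {}; under {} C still reaches {A,J,L,R,W} ∋ L.
{A}: C⊥L given {A} in G with C→· removed — back-door holds.
P(L|do(C)) = Σ_{A} P(L|C,A)·P(A).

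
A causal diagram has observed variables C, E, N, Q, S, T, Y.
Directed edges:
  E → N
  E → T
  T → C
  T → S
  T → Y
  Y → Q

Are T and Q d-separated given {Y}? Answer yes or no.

Bayes-Ball from T | {Y} reaches {C,E,N,S}.
Q ∉ reach(T|{Y}) ⇒ T ⊥ Q | {Y}.

Yes — T ⊥ Q | {Y}.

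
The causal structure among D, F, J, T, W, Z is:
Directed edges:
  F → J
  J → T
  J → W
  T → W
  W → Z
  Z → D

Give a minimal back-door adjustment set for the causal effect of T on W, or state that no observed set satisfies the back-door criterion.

desc(T)\{T}={D,W,Z}; candidates ⊆ {F,J}.
size 0: {}; under {} T still reaches {D,F,J,W,Z} ∋ W.
{J}: T⊥W given {J} in G with T→· removed — back-door holds.

T→W: minimal back-door set {J}.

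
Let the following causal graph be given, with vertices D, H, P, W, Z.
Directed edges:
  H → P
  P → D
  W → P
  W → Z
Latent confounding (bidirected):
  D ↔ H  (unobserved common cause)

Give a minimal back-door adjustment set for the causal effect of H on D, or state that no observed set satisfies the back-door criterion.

desc(H)\{H}={D,P}; candidates ⊆ {W,Z}.
H↔D: latent back-door arc(s) into H.
size 0: {}; under {} H still reaches {D} ∋ D.
size 1: {W}, {Z}; under {W} H still reaches {D} ∋ D.
size 2: {W,Z}; under {W,Z} H still reaches {D} ∋ D.
H↔D cannot be blocked by any observed set — no back-door set.

H→D: no observed back-door set.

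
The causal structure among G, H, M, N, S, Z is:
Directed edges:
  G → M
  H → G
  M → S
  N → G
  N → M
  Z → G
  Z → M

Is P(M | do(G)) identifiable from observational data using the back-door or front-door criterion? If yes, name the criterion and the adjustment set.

desc(G)\{G}={M,S}; candidates ⊆ {H,N,Z}.
size 0: {}; under {} G still reaches {H,M,N,S,Z} ∋ M.
size 1: {H}, {N}, {Z}; under {H} G still reaches {M,N,S,Z} ∋ M.
{N,Z}: G⊥M given {N,Z} in G with G→· removed — back-door holds.
P(M|do(G)) = Σ_{N,Z} P(M|G,N,Z)·P(N,Z).

P(M|do(G)): backdoor, adjust for {N, Z}.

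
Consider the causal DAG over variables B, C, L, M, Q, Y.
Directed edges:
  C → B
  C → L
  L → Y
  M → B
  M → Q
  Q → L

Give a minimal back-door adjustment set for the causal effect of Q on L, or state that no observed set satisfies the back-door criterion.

Q→L: minimal back-door set ∅.

desc(Q)\{Q}={L,Y}; candidates ⊆ {B,C,M}.
∅: Q⊥L given ∅ in G with Q→· removed — back-door holds.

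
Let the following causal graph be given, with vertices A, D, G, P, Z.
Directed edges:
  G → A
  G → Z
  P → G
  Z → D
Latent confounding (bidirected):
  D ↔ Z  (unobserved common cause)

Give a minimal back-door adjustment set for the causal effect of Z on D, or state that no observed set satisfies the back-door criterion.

Z→D: no observed back-door set.

desc(Z)\{Z}={D}; candidates ⊆ {A,G,P}.
Z↔D: latent back-door arc(s) into Z.
size 0: {}; under {} Z still reaches {A,D,G,P} ∋ D.
size 1: {A}, {G}, {P}; under {A} Z still reaches {D,G,P} ∋ D.
size 2: {A,G}, {A,P}, {G,P}; under {A,G} Z still reaches {D} ∋ D.
Z↔D cannot be blocked by any observed set — no back-door set.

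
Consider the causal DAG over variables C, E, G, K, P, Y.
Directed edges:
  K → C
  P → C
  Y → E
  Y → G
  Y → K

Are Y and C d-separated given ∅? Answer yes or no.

Bayes-Ball from Y | ∅ reaches {C,E,G,K}.
C ∈ reach(Y|∅) ⇒ Y ⊥̸ C | ∅.

No — Y and C are d-connected given ∅.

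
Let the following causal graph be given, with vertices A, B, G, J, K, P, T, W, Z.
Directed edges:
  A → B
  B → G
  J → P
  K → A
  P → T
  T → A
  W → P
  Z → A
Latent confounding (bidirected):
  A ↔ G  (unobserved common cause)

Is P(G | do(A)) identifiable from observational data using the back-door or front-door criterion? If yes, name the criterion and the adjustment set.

desc(A)\{A}={B,G}; candidates ⊆ {J,K,P,T,W,Z}.
A↔G: latent back-door arc(s) into A.
size 0: {}; under {} A still reaches {G,J,K,P,T,W,Z} ∋ G.
size 1: {J}, {K}, {P} …(+3); under {J} A still reaches {G,K,P,T,W,Z} ∋ G.
size 2: {J,K}, {J,P}, {J,T} …(+12); under {J,K} A still reaches {G,P,T,W,Z} ∋ G.
A↔G cannot be blocked by any observed set — no back-door set.
{B}: (i) intercepts every directed A→G path; (ii) no back-door A→{B}; (iii) {A} blocks every back-door {B}→G. Front-door holds.
P(G|do(A)) = Σ_{B} P(B|A) Σ_{A'} P(G|B,A')P(A').

P(G|do(A)): frontdoor, adjust for {B}.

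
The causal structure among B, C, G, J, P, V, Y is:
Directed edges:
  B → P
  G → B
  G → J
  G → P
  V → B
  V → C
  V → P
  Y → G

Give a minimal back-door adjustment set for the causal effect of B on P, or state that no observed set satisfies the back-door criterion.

desc(B)\{B}={P}; candidates ⊆ {C,G,J,V,Y}.
size 0: {}; under {} B still reaches {C,G,J,P,V,Y} ∋ P.
size 1: {C}, {G}, {J} …(+2); under {C} B still reaches {G,J,P,V,Y} ∋ P.
{G,V}: B⊥P given {G,V} in G with B→· removed — back-door holds.

B→P: minimal back-door set {G, V}.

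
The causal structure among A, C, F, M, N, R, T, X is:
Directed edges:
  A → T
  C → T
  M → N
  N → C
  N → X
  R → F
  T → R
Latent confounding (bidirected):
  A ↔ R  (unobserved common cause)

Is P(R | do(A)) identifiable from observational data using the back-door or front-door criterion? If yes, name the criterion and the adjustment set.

P(R|do(A)): frontdoor, adjust for {T}.

desc(A)\{A}={F,R,T}; candidates ⊆ {C,M,N,X}.
A↔R: latent back-door arc(s) into A.
size 0: {}; under {} A still reaches {F,R} ∋ R.
size 1: {C}, {M}, {N} …(+1); under {C} A still reaches {F,R} ∋ R.
size 2: {C,M}, {C,N}, {C,X} …(+3); under {C,M} A still reaches {F,R} ∋ R.
A↔R cannot be blocked by any observed set — no back-door set.
{T}: (i) intercepts every directed A→R path; (ii) no back-door A→{T}; (iii) {A} blocks every back-door {T}→R. Front-door holds.
P(R|do(A)) = Σ_{T} P(T|A) Σ_{A'} P(R|T,A')P(A').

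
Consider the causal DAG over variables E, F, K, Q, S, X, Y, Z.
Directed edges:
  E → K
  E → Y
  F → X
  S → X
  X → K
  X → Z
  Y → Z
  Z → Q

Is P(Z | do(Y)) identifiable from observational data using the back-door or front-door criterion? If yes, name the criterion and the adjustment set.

P(Z|do(Y)): backdoor, adjust for ∅.

desc(Y)\{Y}={Q,Z}; candidates ⊆ {E,F,K,S,X}.
∅: Y⊥Z given ∅ in G with Y→· removed — back-door holds.
P(Z|do(Y)) = P(Z|Y) — no adjustment needed.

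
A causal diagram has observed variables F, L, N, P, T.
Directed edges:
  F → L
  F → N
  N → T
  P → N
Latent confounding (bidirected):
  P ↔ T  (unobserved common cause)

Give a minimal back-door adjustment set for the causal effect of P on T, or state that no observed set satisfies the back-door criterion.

P→T: no observed back-door set.

desc(P)\{P}={N,T}; candidates ⊆ {F,L}.
P↔T: latent back-door arc(s) into P.
size 0: {}; under {} P still reaches {T} ∋ T.
size 1: {F}, {L}; under {F} P still reaches {T} ∋ T.
size 2: {F,L}; under {F,L} P still reaches {T} ∋ T.
P↔T cannot be blocked by any observed set — no back-door set.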